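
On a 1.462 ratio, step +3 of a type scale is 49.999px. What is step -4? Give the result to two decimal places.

3.50px

49.999 ÷ 1.462⁷ = 49.999 ÷ 14.27682 ≈ 3.502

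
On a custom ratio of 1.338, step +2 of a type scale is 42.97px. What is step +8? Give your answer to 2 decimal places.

Moving from step +2 to step +8 is 6 steps up, so multiply by r⁶.
42.97 × 1.338⁶ = 42.97 × 5.73768 ≈ 246.548

246.55px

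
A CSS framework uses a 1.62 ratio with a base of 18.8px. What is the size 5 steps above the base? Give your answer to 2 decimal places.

A modular type scale is a geometric sequence: sizeₙ = base × rⁿ.
18.8 × 1.62⁵ = 18.8 × 11.15771 ≈ 209.76

209.76px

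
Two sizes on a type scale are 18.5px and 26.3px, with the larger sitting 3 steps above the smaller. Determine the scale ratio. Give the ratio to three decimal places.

r³ = 26.3 / 18.5, so r = (26.3/18.5)^(1/3).
r = 1.4216^(1/3) ≈ 1.1244

1.124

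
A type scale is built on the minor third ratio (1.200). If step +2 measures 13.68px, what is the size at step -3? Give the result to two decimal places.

13.68 ÷ 1.200⁵ = 13.68 ÷ 2.48832 ≈ 5.498

5.50px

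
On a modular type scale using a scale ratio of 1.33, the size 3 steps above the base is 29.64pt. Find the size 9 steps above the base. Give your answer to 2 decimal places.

Moving from step +3 to step +9 is 6 steps up, so multiply by r⁶.
29.64 × 1.33⁶ = 29.64 × 5.53490 ≈ 164.054

164.05pt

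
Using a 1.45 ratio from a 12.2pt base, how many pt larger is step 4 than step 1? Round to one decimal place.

36.2pt

Step 1: 12.2 × 1.45 = 17.690pt
Step 4: 12.2 × 1.45⁴ = 53.930pt
Difference: 53.930 − 17.690 = 36.240pt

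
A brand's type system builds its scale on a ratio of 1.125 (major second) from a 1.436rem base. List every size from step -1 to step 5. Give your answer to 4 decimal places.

1.2764rem, 1.4360rem, 1.6155rem, 1.8174rem, 2.0446rem, 2.3002rem, 2.5877rem

Step -1: 1.436 ÷ 1.125 = 1.2764
Step 0: 1.436rem
Step 1: 1.436 × 1.125 = 1.6155
Step 2: 1.436 × 1.125² = 1.8174
Step 3: 1.436 × 1.125³ = 2.0446
Step 4: 1.436 × 1.125⁴ = 2.3002
Step 5: 1.436 × 1.125⁵ = 2.5877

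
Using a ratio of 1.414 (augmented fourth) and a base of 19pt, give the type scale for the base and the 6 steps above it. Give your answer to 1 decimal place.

Step 0: 19pt
Step 1: 19.0 × 1.414 = 26.9
Step 2: 19.0 × 1.414² = 38.0
Step 3: 19.0 × 1.414³ = 53.7
Step 4: 19.0 × 1.414⁴ = 76.0
Step 5: 19.0 × 1.414⁵ = 107.4
Step 6: 19.0 × 1.414⁶ = 151.9

19.0pt, 26.9pt, 38.0pt, 53.7pt, 76.0pt, 107.4pt, 151.9pt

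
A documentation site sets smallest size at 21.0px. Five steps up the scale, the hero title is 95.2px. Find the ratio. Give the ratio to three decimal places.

1.353

r⁵ = 95.2 / 21.0, so r = (95.2/21.0)^(1/5).
r = 4.5333^(1/5) ≈ 1.3530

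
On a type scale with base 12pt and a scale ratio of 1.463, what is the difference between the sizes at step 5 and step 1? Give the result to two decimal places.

Step 1: 12.0 × 1.463 = 17.5560pt
Step 5: 12.0 × 1.463⁵ = 80.4272pt
Difference: 80.4272 − 17.5560 = 62.8712pt

62.87pt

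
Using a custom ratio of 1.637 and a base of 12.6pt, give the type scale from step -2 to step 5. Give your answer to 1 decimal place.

4.7pt, 7.7pt, 12.6pt, 20.6pt, 33.8pt, 55.3pt, 90.5pt, 148.1pt

Step -2: 12.6 ÷ 1.637² = 4.7
Step -1: 12.6 ÷ 1.637 = 7.7
Step 0: 12.6pt
Step 1: 12.6 × 1.637 = 20.6
Step 2: 12.6 × 1.637² = 33.8
Step 3: 12.6 × 1.637³ = 55.3
Step 4: 12.6 × 1.637⁴ = 90.5
Step 5: 12.6 × 1.637⁵ = 148.1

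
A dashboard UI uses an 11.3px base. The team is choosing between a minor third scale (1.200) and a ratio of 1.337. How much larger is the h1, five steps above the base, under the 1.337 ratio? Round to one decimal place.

Minor third: 11.3 × 1.200⁵ = 28.118px
At 1.337: 11.3 × 1.337⁵ = 48.276px
Difference: 48.276 − 28.118 = 20.158px

20.2px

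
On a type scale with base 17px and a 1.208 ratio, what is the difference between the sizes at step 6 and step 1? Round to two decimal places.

Step 1: 17.0 × 1.208 = 20.5360px
Step 6: 17.0 × 1.208⁶ = 52.8263px
Difference: 52.8263 − 20.5360 = 32.2903px

32.29px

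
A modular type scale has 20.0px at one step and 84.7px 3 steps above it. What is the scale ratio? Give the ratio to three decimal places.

1.618

The ratio satisfies 20.0 × r³ = 84.7, so r = (84.7 / 20.0)^(1/3).
r = 4.2350^(1/3) ≈ 1.6179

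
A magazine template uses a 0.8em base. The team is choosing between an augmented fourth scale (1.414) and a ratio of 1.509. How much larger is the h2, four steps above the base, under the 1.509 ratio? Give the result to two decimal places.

Augmented fourth: 0.8 × 1.414⁴ = 3.1981em
At 1.509: 0.8 × 1.509⁴ = 4.1481em
Difference: 4.1481 − 3.1981 = 0.9500em

0.95em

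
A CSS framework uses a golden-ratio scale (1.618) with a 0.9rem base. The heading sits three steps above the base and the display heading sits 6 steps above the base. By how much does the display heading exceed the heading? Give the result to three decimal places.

Step 3: 0.9 × 1.618³ = 3.81222rem
Step 6: 0.9 × 1.618⁶ = 16.14781rem
Difference: 16.14781 − 3.81222 = 12.33559rem

12.336rem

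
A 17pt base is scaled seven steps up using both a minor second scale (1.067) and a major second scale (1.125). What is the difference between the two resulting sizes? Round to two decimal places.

12.00pt

Minor second: 17.0 × 1.067⁷ = 26.7670pt
Major second: 17.0 × 1.125⁷ = 38.7719pt
Difference: 38.7719 − 26.7670 = 12.0049pt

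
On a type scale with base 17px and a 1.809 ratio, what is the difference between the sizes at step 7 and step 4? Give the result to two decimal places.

Step 4: 17.0 × 1.809⁴ = 182.0552px
Step 7: 17.0 × 1.809⁷ = 1077.7521px
Difference: 1077.7521 − 182.0552 = 895.6969px

895.70px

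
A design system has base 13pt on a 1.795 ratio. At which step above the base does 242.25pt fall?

1.795ⁿ = 242.25 / 13 = 18.6346
n = ln(18.6346) / ln(1.795) = 2.9250 / 0.5850 ≈ 5.00

5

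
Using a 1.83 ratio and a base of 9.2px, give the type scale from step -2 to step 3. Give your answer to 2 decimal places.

Step -2: 9.2 ÷ 1.83² = 2.75
Step -1: 9.2 ÷ 1.83 = 5.03
Step 0: 9.2px
Step 1: 9.2 × 1.83 = 16.84
Step 2: 9.2 × 1.83² = 30.81
Step 3: 9.2 × 1.83³ = 56.38

2.75px, 5.03px, 9.20px, 16.84px, 30.81px, 56.38px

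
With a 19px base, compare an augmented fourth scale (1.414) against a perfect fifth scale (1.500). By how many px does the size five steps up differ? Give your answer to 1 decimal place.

Augmented fourth: 19.0 × 1.414⁵ = 107.399px
Perfect fifth: 19.0 × 1.500⁵ = 144.281px
Difference: 144.281 − 107.399 = 36.882px

36.9px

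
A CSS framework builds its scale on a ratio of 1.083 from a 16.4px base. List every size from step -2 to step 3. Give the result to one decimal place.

14.0px, 15.1px, 16.4px, 17.8px, 19.2px, 20.8px

Step -2: 16.4 ÷ 1.083² = 14.0
Step -1: 16.4 ÷ 1.083 = 15.1
Step 0: 16.4px
Step 1: 16.4 × 1.083 = 17.8
Step 2: 16.4 × 1.083² = 19.2
Step 3: 16.4 × 1.083³ = 20.8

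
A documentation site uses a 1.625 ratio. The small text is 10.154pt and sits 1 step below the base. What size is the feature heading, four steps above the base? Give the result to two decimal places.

115.05pt

10.154 × 1.625⁵ = 10.154 × 11.33096 ≈ 115.055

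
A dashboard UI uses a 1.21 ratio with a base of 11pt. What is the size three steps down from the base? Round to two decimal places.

6.21pt

11.0 ÷ 1.21³ = 11.0 ÷ 1.77156 ≈ 6.21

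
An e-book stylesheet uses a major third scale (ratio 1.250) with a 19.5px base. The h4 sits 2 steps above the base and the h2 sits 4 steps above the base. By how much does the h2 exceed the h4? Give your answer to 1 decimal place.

17.1px

Step 2: 19.5 × 1.250² = 30.469px
Step 4: 19.5 × 1.250⁴ = 47.607px
Difference: 47.607 − 30.469 = 17.138px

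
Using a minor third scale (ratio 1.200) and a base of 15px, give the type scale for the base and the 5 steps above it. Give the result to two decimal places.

15.00px, 18.00px, 21.60px, 25.92px, 31.10px, 37.32px

Step 0: 15px
Step 1: 15.0 × 1.200 = 18.00
Step 2: 15.0 × 1.200² = 21.60
Step 3: 15.0 × 1.200³ = 25.92
Step 4: 15.0 × 1.200⁴ = 31.10
Step 5: 15.0 × 1.200⁵ = 37.32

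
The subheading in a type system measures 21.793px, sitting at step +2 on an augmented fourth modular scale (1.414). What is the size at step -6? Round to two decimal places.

The gap is -6 − (2) = -8 steps, so the factor is 1.414^-8.
21.793 ÷ 1.414⁸ = 21.793 ÷ 15.98068 ≈ 1.364

1.36px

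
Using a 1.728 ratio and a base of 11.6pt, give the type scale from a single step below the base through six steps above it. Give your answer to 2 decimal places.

6.71pt, 11.60pt, 20.04pt, 34.64pt, 59.85pt, 103.43pt, 178.72pt, 308.83pt

Step -1: 11.6 ÷ 1.728 = 6.71
Step 0: 11.6pt
Step 1: 11.6 × 1.728 = 20.04
Step 2: 11.6 × 1.728² = 34.64
Step 3: 11.6 × 1.728³ = 59.85
Step 4: 11.6 × 1.728⁴ = 103.43
Step 5: 11.6 × 1.728⁵ = 178.72
Step 6: 11.6 × 1.728⁶ = 308.83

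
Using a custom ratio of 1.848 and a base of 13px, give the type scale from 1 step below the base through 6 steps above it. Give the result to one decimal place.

7.0px, 13.0px, 24.0px, 44.4px, 82.0px, 151.6px, 280.2px, 517.8px

Step -1: 13.0 ÷ 1.848 = 7.0
Step 0: 13px
Step 1: 13.0 × 1.848 = 24.0
Step 2: 13.0 × 1.848² = 44.4
Step 3: 13.0 × 1.848³ = 82.0
Step 4: 13.0 × 1.848⁴ = 151.6
Step 5: 13.0 × 1.848⁵ = 280.2
Step 6: 13.0 × 1.848⁶ = 517.8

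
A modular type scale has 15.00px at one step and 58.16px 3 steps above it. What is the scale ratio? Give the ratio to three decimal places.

1.571

The ratio satisfies 15.00 × r³ = 58.16, so r = (58.16 / 15.00)^(1/3).
r = 3.8773^(1/3) ≈ 1.5710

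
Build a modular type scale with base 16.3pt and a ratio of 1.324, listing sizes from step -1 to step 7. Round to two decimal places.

12.31pt, 16.30pt, 21.58pt, 28.57pt, 37.83pt, 50.09pt, 66.32pt, 87.80pt, 116.25pt

Step -1: 16.3 ÷ 1.324 = 12.31
Step 0: 16.3pt
Step 1: 16.3 × 1.324 = 21.58
Step 2: 16.3 × 1.324² = 28.57
Step 3: 16.3 × 1.324³ = 37.83
Step 4: 16.3 × 1.324⁴ = 50.09
Step 5: 16.3 × 1.324⁵ = 66.32
Step 6: 16.3 × 1.324⁶ = 87.80
Step 7: 16.3 × 1.324⁷ = 116.25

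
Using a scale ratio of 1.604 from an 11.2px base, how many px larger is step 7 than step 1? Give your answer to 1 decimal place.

288.0px

Step 1: 11.2 × 1.604 = 17.965px
Step 7: 11.2 × 1.604⁷ = 305.949px
Difference: 305.949 − 17.965 = 287.984px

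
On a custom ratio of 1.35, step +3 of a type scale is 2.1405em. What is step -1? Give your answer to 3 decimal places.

0.644em

2.1405 ÷ 1.35⁴ = 2.1405 ÷ 3.32151 ≈ 0.644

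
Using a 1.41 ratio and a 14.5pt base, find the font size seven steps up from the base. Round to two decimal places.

160.66pt

Every step multiplies by the scale ratio.
14.5 × 1.41⁷ = 14.5 × 11.07985 ≈ 160.66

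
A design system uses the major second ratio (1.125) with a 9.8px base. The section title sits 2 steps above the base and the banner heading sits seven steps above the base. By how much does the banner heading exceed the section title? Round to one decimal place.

9.9px

Step 2: 9.8 × 1.125² = 12.403px
Step 7: 9.8 × 1.125⁷ = 22.351px
Difference: 22.351 − 12.403 = 9.948px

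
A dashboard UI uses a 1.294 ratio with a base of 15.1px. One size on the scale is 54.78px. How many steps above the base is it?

1.294ⁿ = 54.78 / 15.1 = 3.6278
n = ln(3.6278) / ln(1.294) = 1.2886 / 0.2577 ≈ 5.00

5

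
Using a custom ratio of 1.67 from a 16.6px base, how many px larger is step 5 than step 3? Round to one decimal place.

Step 3: 16.6 × 1.67³ = 77.314px
Step 5: 16.6 × 1.67⁵ = 215.621px
Difference: 215.621 − 77.314 = 138.307px

138.3px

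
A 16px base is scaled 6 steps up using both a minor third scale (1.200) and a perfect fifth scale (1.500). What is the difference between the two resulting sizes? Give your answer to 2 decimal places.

Minor third: 16.0 × 1.200⁶ = 47.7757px
Perfect fifth: 16.0 × 1.500⁶ = 182.2500px
Difference: 182.2500 − 47.7757 = 134.4743px

134.47px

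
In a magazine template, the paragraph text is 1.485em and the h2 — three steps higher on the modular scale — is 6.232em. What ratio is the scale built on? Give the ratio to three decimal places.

1.613

The ratio satisfies 1.485 × r³ = 6.232, so r = (6.232 / 1.485)^(1/3).
r = 4.1966^(1/3) ≈ 1.6130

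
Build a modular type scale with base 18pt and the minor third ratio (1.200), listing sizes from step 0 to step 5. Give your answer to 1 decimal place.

18.0pt, 21.6pt, 25.9pt, 31.1pt, 37.3pt, 44.8pt

Step 0: 18pt
Step 1: 18.0 × 1.200 = 21.6
Step 2: 18.0 × 1.200² = 25.9
Step 3: 18.0 × 1.200³ = 31.1
Step 4: 18.0 × 1.200⁴ = 37.3
Step 5: 18.0 × 1.200⁵ = 44.8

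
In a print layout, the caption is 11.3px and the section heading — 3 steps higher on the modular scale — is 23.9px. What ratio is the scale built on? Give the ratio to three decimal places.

The ratio satisfies 11.3 × r³ = 23.9, so r = (23.9 / 11.3)^(1/3).
r = 2.1150^(1/3) ≈ 1.2836

1.284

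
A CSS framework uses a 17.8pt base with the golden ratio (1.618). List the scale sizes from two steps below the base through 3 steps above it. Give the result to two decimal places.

Step -2: 17.8 ÷ 1.618² = 6.80
Step -1: 17.8 ÷ 1.618 = 11.00
Step 0: 17.8pt
Step 1: 17.8 × 1.618 = 28.80
Step 2: 17.8 × 1.618² = 46.60
Step 3: 17.8 × 1.618³ = 75.40

6.80pt, 11.00pt, 17.80pt, 28.80pt, 46.60pt, 75.40pt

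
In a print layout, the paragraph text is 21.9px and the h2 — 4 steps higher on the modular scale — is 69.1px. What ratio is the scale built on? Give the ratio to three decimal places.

1.333

The ratio satisfies 21.9 × r⁴ = 69.1, so r = (69.1 / 21.9)^(1/4).
r = 3.1553^(1/4) ≈ 1.3328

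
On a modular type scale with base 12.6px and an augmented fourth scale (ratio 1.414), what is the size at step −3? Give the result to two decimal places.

4.46px

12.6 ÷ 1.414³ = 12.6 ÷ 2.82715 ≈ 4.46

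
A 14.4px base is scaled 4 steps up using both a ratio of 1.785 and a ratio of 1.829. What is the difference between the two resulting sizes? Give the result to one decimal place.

At 1.785: 14.4 × 1.785⁴ = 146.189px
At 1.829: 14.4 × 1.829⁴ = 161.145px
Difference: 161.145 − 146.189 = 14.956px

15.0px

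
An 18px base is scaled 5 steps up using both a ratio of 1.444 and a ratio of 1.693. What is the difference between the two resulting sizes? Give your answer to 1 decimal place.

137.3px

At 1.444: 18.0 × 1.444⁵ = 113.008px
At 1.693: 18.0 × 1.693⁵ = 250.356px
Difference: 250.356 − 113.008 = 137.348px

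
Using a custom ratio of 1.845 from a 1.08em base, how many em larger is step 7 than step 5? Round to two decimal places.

55.51em

Step 5: 1.08 × 1.845⁵ = 23.0890em
Step 7: 1.08 × 1.845⁷ = 78.5956em
Difference: 78.5956 − 23.0890 = 55.5066em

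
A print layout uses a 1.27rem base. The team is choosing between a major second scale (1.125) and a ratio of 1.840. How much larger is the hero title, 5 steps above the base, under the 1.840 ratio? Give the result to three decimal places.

Major second: 1.27 × 1.125⁵ = 2.28858rem
At 1.840: 1.27 × 1.840⁵ = 26.78507rem
Difference: 26.78507 − 2.28858 = 24.49649rem

24.496rem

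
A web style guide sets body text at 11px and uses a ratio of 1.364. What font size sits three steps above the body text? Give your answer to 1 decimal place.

27.9px

11.0 × 1.364³ = 11.0 × 2.53772 ≈ 27.91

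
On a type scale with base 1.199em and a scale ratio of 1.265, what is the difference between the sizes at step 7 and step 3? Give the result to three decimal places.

3.788em

Step 3: 1.199 × 1.265³ = 2.42712em
Step 7: 1.199 × 1.265⁷ = 6.21517em
Difference: 6.21517 − 2.42712 = 3.78805em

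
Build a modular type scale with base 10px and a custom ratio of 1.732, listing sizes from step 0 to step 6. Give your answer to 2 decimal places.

Step 0: 10px
Step 1: 10.0 × 1.732 = 17.32
Step 2: 10.0 × 1.732² = 30.00
Step 3: 10.0 × 1.732³ = 51.96
Step 4: 10.0 × 1.732⁴ = 89.99
Step 5: 10.0 × 1.732⁵ = 155.86
Step 6: 10.0 × 1.732⁶ = 269.95

10.00px, 17.32px, 30.00px, 51.96px, 89.99px, 155.86px, 269.95px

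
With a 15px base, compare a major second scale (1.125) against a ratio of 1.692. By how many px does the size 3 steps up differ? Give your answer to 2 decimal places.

51.30px

Major second: 15.0 × 1.125³ = 21.3574px
At 1.692: 15.0 × 1.692³ = 72.6595px
Difference: 72.6595 − 21.3574 = 51.3021px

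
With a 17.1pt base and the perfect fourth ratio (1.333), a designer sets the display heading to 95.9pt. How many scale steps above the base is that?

1.333ⁿ = 95.9 / 17.1 = 5.6082
n = ln(5.6082) / ln(1.333) = 1.7242 / 0.2874 ≈ 6.00

6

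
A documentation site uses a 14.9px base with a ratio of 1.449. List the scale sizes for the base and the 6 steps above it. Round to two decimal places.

Step 0: 14.9px
Step 1: 14.9 × 1.449 = 21.59
Step 2: 14.9 × 1.449² = 31.28
Step 3: 14.9 × 1.449³ = 45.33
Step 4: 14.9 × 1.449⁴ = 65.68
Step 5: 14.9 × 1.449⁵ = 95.18
Step 6: 14.9 × 1.449⁶ = 137.91

14.90px, 21.59px, 31.28px, 45.33px, 65.68px, 95.18px, 137.91px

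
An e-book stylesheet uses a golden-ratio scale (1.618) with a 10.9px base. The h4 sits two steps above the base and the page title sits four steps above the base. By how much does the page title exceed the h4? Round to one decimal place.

Step 2: 10.9 × 1.618² = 28.535px
Step 4: 10.9 × 1.618⁴ = 74.703px
Difference: 74.703 − 28.535 = 46.168px

46.2px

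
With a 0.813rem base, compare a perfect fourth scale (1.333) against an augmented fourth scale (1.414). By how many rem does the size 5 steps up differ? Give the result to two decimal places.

Perfect fourth: 0.813 × 1.333⁵ = 3.4217rem
Augmented fourth: 0.813 × 1.414⁵ = 4.5956rem
Difference: 4.5956 − 3.4217 = 1.1739rem

1.17rem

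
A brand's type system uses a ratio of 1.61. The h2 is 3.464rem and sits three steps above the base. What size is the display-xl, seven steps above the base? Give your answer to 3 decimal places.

23.275rem

Moving from step +3 to step +7 is 4 steps up, so multiply by r⁴.
3.464 × 1.61⁴ = 3.464 × 6.71898 ≈ 23.275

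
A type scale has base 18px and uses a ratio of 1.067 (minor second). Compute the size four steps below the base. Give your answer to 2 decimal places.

Each step on a modular scale multiplies by the ratio, so the size n steps from the base is base × ratioⁿ.
18.0 ÷ 1.067⁴ = 18.0 ÷ 1.29616 ≈ 13.89

13.89px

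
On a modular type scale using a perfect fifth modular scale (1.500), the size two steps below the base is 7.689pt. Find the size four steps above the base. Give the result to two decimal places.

87.58pt

The gap is 4 − (-2) = 6 steps, so the factor is 1.500^6.
7.689 × 1.500⁶ = 7.689 × 11.39062 ≈ 87.583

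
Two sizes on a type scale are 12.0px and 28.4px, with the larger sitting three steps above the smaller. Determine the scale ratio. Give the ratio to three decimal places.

The ratio satisfies 12.0 × r³ = 28.4, so r = (28.4 / 12.0)^(1/3).
r = 2.3667^(1/3) ≈ 1.3326

1.333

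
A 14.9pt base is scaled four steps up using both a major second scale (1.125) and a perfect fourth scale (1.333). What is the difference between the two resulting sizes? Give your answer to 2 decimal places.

Major second: 14.9 × 1.125⁴ = 23.8669pt
Perfect fourth: 14.9 × 1.333⁴ = 47.0443pt
Difference: 47.0443 − 23.8669 = 23.1774pt

23.18pt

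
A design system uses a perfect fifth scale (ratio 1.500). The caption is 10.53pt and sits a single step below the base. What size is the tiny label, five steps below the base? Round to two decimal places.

2.08pt

Moving from step -1 to step -5 is 4 steps down, so divide by r⁴.
10.53 ÷ 1.500⁴ = 10.53 ÷ 5.06250 ≈ 2.080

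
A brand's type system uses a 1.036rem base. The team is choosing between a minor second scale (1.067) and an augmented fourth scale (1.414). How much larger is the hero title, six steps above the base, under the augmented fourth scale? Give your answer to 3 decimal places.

Minor second: 1.036 × 1.067⁶ = 1.52878rem
Augmented fourth: 1.036 × 1.414⁶ = 8.28049rem
Difference: 8.28049 − 1.52878 = 6.75171rem

6.752rem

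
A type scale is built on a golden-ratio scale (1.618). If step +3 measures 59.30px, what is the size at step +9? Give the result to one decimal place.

59.30 × 1.618⁶ = 59.30 × 17.94201 ≈ 1063.961

1064.0px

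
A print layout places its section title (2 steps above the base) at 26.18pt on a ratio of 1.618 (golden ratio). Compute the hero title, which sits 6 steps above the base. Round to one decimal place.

179.4pt

26.18 × 1.618⁴ = 26.18 × 6.85353 ≈ 179.425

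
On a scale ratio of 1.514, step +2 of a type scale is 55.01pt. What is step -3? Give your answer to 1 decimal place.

6.9pt

The gap is -3 − (2) = -5 steps, so the factor is 1.514^-5.
55.01 ÷ 1.514⁵ = 55.01 ÷ 7.95480 ≈ 6.915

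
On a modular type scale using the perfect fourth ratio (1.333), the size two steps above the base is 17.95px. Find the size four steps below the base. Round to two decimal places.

3.20px

17.95 ÷ 1.333⁶ = 17.95 ÷ 5.61023 ≈ 3.200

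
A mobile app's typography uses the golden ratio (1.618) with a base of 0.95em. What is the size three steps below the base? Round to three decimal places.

Each step on a modular scale multiplies by the ratio, so the size n steps from the base is base × ratioⁿ.
0.95 ÷ 1.618³ = 0.95 ÷ 4.23580 ≈ 0.224

0.224em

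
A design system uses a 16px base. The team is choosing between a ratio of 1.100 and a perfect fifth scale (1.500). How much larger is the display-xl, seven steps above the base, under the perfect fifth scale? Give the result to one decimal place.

242.2px

At 1.100: 16.0 × 1.100⁷ = 31.179px
Perfect fifth: 16.0 × 1.500⁷ = 273.375px
Difference: 273.375 − 31.179 = 242.196px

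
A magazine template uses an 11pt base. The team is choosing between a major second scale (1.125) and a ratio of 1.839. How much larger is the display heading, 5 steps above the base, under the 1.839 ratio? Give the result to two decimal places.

Major second: 11.0 × 1.125⁵ = 19.8224pt
At 1.839: 11.0 × 1.839⁵ = 231.3670pt
Difference: 231.3670 − 19.8224 = 211.5446pt

211.54pt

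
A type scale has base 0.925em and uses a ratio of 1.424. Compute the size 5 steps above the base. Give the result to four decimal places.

Every step multiplies by the scale ratio.
0.925 × 1.424⁵ = 0.925 × 5.85531 ≈ 5.4162

5.4162em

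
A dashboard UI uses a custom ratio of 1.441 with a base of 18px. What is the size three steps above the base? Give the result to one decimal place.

A modular type scale is a geometric sequence: sizeₙ = base × rⁿ.
18.0 × 1.441³ = 18.0 × 2.99221 ≈ 53.86

53.9px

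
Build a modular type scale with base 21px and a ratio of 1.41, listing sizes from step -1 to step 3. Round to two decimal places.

14.89px, 21.00px, 29.61px, 41.75px, 58.87px

Step -1: 21.0 ÷ 1.41 = 14.89
Step 0: 21px
Step 1: 21.0 × 1.41 = 29.61
Step 2: 21.0 × 1.41² = 41.75
Step 3: 21.0 × 1.41³ = 58.87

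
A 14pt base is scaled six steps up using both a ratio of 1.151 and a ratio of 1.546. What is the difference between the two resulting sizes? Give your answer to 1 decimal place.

At 1.151: 14.0 × 1.151⁶ = 32.552pt
At 1.546: 14.0 × 1.546⁶ = 191.155pt
Difference: 191.155 − 32.552 = 158.603pt

158.6pt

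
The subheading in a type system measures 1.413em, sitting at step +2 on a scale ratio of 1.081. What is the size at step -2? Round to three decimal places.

Moving from step +2 to step -2 is 4 steps down, so divide by r⁴.
1.413 ÷ 1.081⁴ = 1.413 ÷ 1.36553 ≈ 1.035

1.035em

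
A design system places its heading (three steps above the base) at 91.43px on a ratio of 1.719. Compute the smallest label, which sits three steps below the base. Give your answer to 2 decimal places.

Moving from step +3 to step -3 is 6 steps down, so divide by r⁶.
91.43 ÷ 1.719⁶ = 91.43 ÷ 25.80211 ≈ 3.544

3.54px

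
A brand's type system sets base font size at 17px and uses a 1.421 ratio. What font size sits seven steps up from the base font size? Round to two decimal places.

A modular type scale is a geometric sequence: sizeₙ = base × rⁿ.
17.0 × 1.421⁷ = 17.0 × 11.69926 ≈ 198.89

198.89px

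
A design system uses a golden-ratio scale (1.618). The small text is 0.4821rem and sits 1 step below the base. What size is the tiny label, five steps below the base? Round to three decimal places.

0.070rem

Moving from step -1 to step -5 is 4 steps down, so divide by r⁴.
0.4821 ÷ 1.618⁴ = 0.4821 ÷ 6.85353 ≈ 0.070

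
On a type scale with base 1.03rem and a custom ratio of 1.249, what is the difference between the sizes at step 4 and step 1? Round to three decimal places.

Step 1: 1.03 × 1.249 = 1.28647rem
Step 4: 1.03 × 1.249⁴ = 2.50661rem
Difference: 2.50661 − 1.28647 = 1.22014rem

1.220rem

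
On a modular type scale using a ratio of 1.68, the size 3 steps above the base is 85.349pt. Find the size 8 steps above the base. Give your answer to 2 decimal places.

1142.21pt

The gap is 8 − (3) = 5 steps, so the factor is 1.68^5.
85.349 × 1.68⁵ = 85.349 × 13.38278 ≈ 1142.207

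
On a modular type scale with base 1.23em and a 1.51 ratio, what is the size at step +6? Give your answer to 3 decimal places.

A modular type scale is a geometric sequence: sizeₙ = base × rⁿ.
1.23 × 1.51⁶ = 1.23 × 11.85391 ≈ 14.580

14.580em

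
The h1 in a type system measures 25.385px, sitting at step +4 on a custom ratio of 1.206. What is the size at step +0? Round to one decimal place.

12.0px

25.385 ÷ 1.206⁴ = 25.385 ÷ 2.11538 ≈ 12.000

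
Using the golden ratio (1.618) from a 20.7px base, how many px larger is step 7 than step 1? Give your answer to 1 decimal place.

567.4px

Step 1: 20.7 × 1.618 = 33.493px
Step 7: 20.7 × 1.618⁷ = 600.925px
Difference: 600.925 − 33.493 = 567.432px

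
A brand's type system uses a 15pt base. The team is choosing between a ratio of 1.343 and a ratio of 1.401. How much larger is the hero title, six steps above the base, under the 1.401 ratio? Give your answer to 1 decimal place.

At 1.343: 15.0 × 1.343⁶ = 88.013pt
At 1.401: 15.0 × 1.401⁶ = 113.428pt
Difference: 113.428 − 88.013 = 25.415pt

25.4pt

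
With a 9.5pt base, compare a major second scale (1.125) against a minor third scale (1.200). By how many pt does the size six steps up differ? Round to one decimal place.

9.1pt

Major second: 9.5 × 1.125⁶ = 19.259pt
Minor third: 9.5 × 1.200⁶ = 28.367pt
Difference: 28.367 − 19.259 = 9.108pt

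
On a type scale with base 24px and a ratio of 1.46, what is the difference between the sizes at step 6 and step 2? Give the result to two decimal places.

181.29px

Step 2: 24.0 × 1.46² = 51.1584px
Step 6: 24.0 × 1.46⁶ = 232.4494px
Difference: 232.4494 − 51.1584 = 181.2910px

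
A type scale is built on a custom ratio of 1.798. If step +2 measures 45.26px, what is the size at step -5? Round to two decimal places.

0.75px

Moving from step +2 to step -5 is 7 steps down, so divide by r⁷.
45.26 ÷ 1.798⁷ = 45.26 ÷ 60.74742 ≈ 0.745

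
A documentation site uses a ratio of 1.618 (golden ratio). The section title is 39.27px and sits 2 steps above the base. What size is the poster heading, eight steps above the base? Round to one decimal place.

39.27 × 1.618⁶ = 39.27 × 17.94201 ≈ 704.583

704.6px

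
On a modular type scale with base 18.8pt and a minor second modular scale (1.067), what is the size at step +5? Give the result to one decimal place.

26.0pt

18.8 × 1.067⁵ = 18.8 × 1.38300 ≈ 26.00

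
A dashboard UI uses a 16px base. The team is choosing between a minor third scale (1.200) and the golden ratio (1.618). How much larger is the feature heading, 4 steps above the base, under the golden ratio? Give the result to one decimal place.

76.5px

Minor third: 16.0 × 1.200⁴ = 33.178px
Golden ratio: 16.0 × 1.618⁴ = 109.656px
Difference: 109.656 − 33.178 = 76.478px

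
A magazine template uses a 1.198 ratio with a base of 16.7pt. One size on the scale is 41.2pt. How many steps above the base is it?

5

1.198ⁿ = 41.2 / 16.7 = 2.4671
n = ln(2.4671) / ln(1.198) = 0.9030 / 0.1807 ≈ 5.00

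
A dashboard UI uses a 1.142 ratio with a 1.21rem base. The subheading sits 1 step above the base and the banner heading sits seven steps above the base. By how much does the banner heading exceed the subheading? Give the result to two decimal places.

Step 1: 1.21 × 1.142 = 1.3818rem
Step 7: 1.21 × 1.142⁷ = 3.0651rem
Difference: 3.0651 − 1.3818 = 1.6833rem

1.68rem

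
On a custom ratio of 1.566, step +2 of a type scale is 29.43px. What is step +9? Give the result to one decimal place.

Moving from step +2 to step +9 is 7 steps up, so multiply by r⁷.
29.43 × 1.566⁷ = 29.43 × 23.09629 ≈ 679.724

679.7px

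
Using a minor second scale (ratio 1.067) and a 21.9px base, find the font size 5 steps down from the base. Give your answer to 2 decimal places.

15.84px

Each step on a modular scale multiplies by the ratio, so the size n steps from the base is base × ratioⁿ.
21.9 ÷ 1.067⁵ = 21.9 ÷ 1.38300 ≈ 15.84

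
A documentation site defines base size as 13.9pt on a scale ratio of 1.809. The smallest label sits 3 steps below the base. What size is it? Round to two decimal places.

2.35pt

A modular type scale is a geometric sequence: sizeₙ = base × rⁿ.
13.9 ÷ 1.809³ = 13.9 ÷ 5.91992 ≈ 2.35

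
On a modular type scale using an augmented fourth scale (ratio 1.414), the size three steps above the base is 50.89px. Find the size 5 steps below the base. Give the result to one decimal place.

3.2px

The gap is -5 − (3) = -8 steps, so the factor is 1.414^-8.
50.89 ÷ 1.414⁸ = 50.89 ÷ 15.98068 ≈ 3.184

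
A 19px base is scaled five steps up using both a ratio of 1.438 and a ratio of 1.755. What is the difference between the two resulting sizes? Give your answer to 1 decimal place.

199.5px

At 1.438: 19.0 × 1.438⁵ = 116.828px
At 1.755: 19.0 × 1.755⁵ = 316.329px
Difference: 316.329 − 116.828 = 199.501px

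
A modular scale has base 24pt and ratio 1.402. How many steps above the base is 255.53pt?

7

1.402ⁿ = 255.53 / 24 = 10.6471
n = ln(10.6471) / ln(1.402) = 2.3653 / 0.3379 ≈ 7.00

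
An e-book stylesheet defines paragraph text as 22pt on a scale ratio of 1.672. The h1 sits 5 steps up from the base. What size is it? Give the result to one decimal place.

287.5pt

22.0 × 1.672⁵ = 22.0 × 13.06716 ≈ 287.48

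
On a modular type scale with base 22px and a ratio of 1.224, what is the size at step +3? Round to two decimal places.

40.34px

Each step on a modular scale multiplies by the ratio, so the size n steps from the base is base × ratioⁿ.
22.0 × 1.224³ = 22.0 × 1.83377 ≈ 40.34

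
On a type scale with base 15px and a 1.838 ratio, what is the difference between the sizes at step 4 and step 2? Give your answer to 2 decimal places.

120.51px

Step 2: 15.0 × 1.838² = 50.6737px
Step 4: 15.0 × 1.838⁴ = 171.1880px
Difference: 171.1880 − 50.6737 = 120.5143px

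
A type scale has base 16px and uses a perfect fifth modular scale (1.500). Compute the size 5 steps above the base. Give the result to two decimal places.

Every step multiplies by the scale ratio.
16.0 × 1.500⁵ = 16.0 × 7.59375 ≈ 121.50

121.50px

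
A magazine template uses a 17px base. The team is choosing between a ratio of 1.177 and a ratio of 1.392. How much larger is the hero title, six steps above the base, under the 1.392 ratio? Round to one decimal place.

78.5px

At 1.177: 17.0 × 1.177⁶ = 45.197px
At 1.392: 17.0 × 1.392⁶ = 123.676px
Difference: 123.676 − 45.197 = 78.479px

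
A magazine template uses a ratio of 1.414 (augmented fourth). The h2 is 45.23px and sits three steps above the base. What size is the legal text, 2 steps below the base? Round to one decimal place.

8.0px

45.23 ÷ 1.414⁵ = 45.23 ÷ 5.65258 ≈ 8.002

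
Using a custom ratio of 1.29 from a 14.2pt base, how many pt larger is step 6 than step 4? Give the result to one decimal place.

26.1pt

Step 4: 14.2 × 1.29⁴ = 39.323pt
Step 6: 14.2 × 1.29⁶ = 65.437pt
Difference: 65.437 − 39.323 = 26.114pt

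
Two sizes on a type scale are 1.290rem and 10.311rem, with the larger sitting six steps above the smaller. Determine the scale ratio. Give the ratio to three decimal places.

1.414

The ratio satisfies 1.290 × r⁶ = 10.311, so r = (10.311 / 1.290)^(1/6).
r = 7.9930^(1/6) ≈ 1.4140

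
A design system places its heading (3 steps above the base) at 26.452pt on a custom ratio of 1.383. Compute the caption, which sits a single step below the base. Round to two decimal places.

Moving from step +3 to step -1 is 4 steps down, so divide by r⁴.
26.452 ÷ 1.383⁴ = 26.452 ÷ 3.65838 ≈ 7.231

7.23pt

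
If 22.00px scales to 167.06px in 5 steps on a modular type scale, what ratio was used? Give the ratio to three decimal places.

The ratio satisfies 22.00 × r⁵ = 167.06, so r = (167.06 / 22.00)^(1/5).
r = 7.5936^(1/5) ≈ 1.5000

1.500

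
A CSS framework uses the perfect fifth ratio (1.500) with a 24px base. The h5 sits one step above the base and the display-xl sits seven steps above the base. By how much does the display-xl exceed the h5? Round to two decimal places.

Step 1: 24.0 × 1.500 = 36.0000px
Step 7: 24.0 × 1.500⁷ = 410.0625px
Difference: 410.0625 − 36.0000 = 374.0625px

374.06px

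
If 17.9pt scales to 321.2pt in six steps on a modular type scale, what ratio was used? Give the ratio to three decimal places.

The ratio satisfies 17.9 × r⁶ = 321.2, so r = (321.2 / 17.9)^(1/6).
r = 17.9441^(1/6) ≈ 1.6180

1.618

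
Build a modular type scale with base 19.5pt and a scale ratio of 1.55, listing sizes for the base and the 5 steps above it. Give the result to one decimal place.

19.5pt, 30.2pt, 46.8pt, 72.6pt, 112.6pt, 174.5pt

Step 0: 19.5pt
Step 1: 19.5 × 1.55 = 30.2
Step 2: 19.5 × 1.55² = 46.8
Step 3: 19.5 × 1.55³ = 72.6
Step 4: 19.5 × 1.55⁴ = 112.6
Step 5: 19.5 × 1.55⁵ = 174.5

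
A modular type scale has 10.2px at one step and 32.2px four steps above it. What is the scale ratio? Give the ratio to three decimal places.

The ratio satisfies 10.2 × r⁴ = 32.2, so r = (32.2 / 10.2)^(1/4).
r = 3.1569^(1/4) ≈ 1.3330

1.333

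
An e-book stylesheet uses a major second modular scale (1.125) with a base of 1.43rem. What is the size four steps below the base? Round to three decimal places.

Every step multiplies by the scale ratio.
1.43 ÷ 1.125⁴ = 1.43 ÷ 1.60181 ≈ 0.893

0.893rem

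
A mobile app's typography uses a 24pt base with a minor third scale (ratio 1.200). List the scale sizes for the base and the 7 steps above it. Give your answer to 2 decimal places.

24.00pt, 28.80pt, 34.56pt, 41.47pt, 49.77pt, 59.72pt, 71.66pt, 86.00pt

Step 0: 24pt
Step 1: 24.0 × 1.200 = 28.80
Step 2: 24.0 × 1.200² = 34.56
Step 3: 24.0 × 1.200³ = 41.47
Step 4: 24.0 × 1.200⁴ = 49.77
Step 5: 24.0 × 1.200⁵ = 59.72
Step 6: 24.0 × 1.200⁶ = 71.66
Step 7: 24.0 × 1.200⁷ = 86.00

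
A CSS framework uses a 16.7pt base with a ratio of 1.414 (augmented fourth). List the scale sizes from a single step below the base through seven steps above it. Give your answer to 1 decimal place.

11.8pt, 16.7pt, 23.6pt, 33.4pt, 47.2pt, 66.8pt, 94.4pt, 133.5pt, 188.7pt

Step -1: 16.7 ÷ 1.414 = 11.8
Step 0: 16.7pt
Step 1: 16.7 × 1.414 = 23.6
Step 2: 16.7 × 1.414² = 33.4
Step 3: 16.7 × 1.414³ = 47.2
Step 4: 16.7 × 1.414⁴ = 66.8
Step 5: 16.7 × 1.414⁵ = 94.4
Step 6: 16.7 × 1.414⁶ = 133.5
Step 7: 16.7 × 1.414⁷ = 188.7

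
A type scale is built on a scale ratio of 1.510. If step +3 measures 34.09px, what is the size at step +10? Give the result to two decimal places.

610.19px

Moving from step +3 to step +10 is 7 steps up, so multiply by r⁷.
34.09 × 1.510⁷ = 34.09 × 17.89941 ≈ 610.191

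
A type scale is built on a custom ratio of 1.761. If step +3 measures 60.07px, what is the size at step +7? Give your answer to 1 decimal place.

577.7px

The gap is 7 − (3) = 4 steps, so the factor is 1.761^4.
60.07 × 1.761⁴ = 60.07 × 9.61695 ≈ 577.690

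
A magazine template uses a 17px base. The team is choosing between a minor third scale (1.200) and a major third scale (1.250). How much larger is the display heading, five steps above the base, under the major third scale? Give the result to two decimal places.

9.58px

Minor third: 17.0 × 1.200⁵ = 42.3014px
Major third: 17.0 × 1.250⁵ = 51.8799px
Difference: 51.8799 − 42.3014 = 9.5785px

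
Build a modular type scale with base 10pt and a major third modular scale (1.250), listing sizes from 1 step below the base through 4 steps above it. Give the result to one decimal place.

Step -1: 10.0 ÷ 1.250 = 8.0
Step 0: 10pt
Step 1: 10.0 × 1.250 = 12.5
Step 2: 10.0 × 1.250² = 15.6
Step 3: 10.0 × 1.250³ = 19.5
Step 4: 10.0 × 1.250⁴ = 24.4

8.0pt, 10.0pt, 12.5pt, 15.6pt, 19.5pt, 24.4pt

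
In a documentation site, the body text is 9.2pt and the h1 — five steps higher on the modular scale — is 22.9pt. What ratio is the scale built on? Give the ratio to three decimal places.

r⁵ = 22.9 / 9.2, so r = (22.9/9.2)^(1/5).
r = 2.4891^(1/5) ≈ 1.2001

1.200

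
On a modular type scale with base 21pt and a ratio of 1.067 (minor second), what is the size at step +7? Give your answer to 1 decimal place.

33.1pt

Each step on a modular scale multiplies by the ratio, so the size n steps from the base is base × ratioⁿ.
21.0 × 1.067⁷ = 21.0 × 1.57453 ≈ 33.07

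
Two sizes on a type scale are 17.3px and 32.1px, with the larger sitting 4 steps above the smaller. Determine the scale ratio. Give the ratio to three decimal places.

1.167

r⁴ = 32.1 / 17.3, so r = (32.1/17.3)^(1/4).
r = 1.8555^(1/4) ≈ 1.1671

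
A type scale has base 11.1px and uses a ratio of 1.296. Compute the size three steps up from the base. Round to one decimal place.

24.2px

11.1 × 1.296³ = 11.1 × 2.17678 ≈ 24.16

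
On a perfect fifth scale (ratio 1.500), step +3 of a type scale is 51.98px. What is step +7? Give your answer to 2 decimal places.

263.15px

51.98 × 1.500⁴ = 51.98 × 5.06250 ≈ 263.149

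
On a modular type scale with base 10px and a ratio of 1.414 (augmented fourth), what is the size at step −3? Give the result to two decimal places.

3.54px

10.0 ÷ 1.414³ = 10.0 ÷ 2.82715 ≈ 3.54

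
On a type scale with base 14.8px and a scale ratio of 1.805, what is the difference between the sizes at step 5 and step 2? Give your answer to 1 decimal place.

Step 2: 14.8 × 1.805² = 48.219px
Step 5: 14.8 × 1.805⁵ = 283.562px
Difference: 283.562 − 48.219 = 235.343px

235.3px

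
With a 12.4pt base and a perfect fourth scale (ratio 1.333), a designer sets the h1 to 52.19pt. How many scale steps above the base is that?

5

1.333ⁿ = 52.19 / 12.4 = 4.2089
n = ln(4.2089) / ln(1.333) = 1.4372 / 0.2874 ≈ 5.00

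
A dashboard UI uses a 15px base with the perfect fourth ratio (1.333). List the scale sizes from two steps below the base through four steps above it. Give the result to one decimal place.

Step -2: 15.0 ÷ 1.333² = 8.4
Step -1: 15.0 ÷ 1.333 = 11.3
Step 0: 15px
Step 1: 15.0 × 1.333 = 20.0
Step 2: 15.0 × 1.333² = 26.7
Step 3: 15.0 × 1.333³ = 35.5
Step 4: 15.0 × 1.333⁴ = 47.4

8.4px, 11.3px, 15.0px, 20.0px, 26.7px, 35.5px, 47.4px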